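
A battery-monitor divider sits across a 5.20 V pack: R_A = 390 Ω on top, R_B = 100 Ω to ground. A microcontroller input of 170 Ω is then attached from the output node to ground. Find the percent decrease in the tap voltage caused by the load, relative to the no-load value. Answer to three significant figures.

31.9 %

The divider's output (Thévenin) resistance is R_A‖R_B = 79.59 Ω.
Fractional drop under load = R_th/(R_th + R_L) = 79.59 / (79.59 + 170) = 0.3189.
So the output falls by 31.9 %.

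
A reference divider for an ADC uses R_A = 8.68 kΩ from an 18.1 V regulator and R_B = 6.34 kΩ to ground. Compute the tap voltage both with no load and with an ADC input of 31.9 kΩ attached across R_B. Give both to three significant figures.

Open-circuit: V = 18.1 × 6.34/(8.68 + 6.34) = 7.64 V.
With the load, R_B becomes R_B‖R_L = 5.289 kΩ, so V = 18.1 × 5.289/13.97 = 6.85 V.

Unloaded: 7.64 V; loaded: 6.85 V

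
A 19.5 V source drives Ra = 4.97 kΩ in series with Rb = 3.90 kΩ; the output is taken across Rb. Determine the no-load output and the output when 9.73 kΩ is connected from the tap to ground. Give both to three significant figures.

Open-circuit: V = 19.5 × 3.90/(4.97 + 3.90) = 8.57 V.
With the load, Rb becomes Rb‖R_L = 2.784 kΩ, so V = 19.5 × 2.784/7.754 = 7.00 V.

Unloaded: 8.57 V; loaded: 7.00 V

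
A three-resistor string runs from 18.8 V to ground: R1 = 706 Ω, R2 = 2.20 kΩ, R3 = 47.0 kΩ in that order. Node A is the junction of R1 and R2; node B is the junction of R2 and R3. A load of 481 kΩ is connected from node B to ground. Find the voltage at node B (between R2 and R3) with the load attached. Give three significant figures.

At node B, R3 is in parallel with the load: R3‖R_L = 42820 Ω.
Below node A the resistance is R2 + (R3‖R_L) = 45020 Ω, so V_A = 18.8 × 45020/45720 = 18.51 V.
Then V_B = V_A × (R3‖R_L)/(R2 + R3‖R_L) = 18.51 × 42820/45020 = 17.6 V.

V ≈ 17.6 V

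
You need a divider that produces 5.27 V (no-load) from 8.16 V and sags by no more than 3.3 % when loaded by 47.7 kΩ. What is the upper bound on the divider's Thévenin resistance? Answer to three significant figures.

R_th ≤ 1.63 kΩ

Loading drop = R_th/(R_th + R_L) ≤ 0.0330, so R_th ≤ R_L · ε/(1−ε) = 47.7 kΩ × 0.0330/0.9670 = 1.63 kΩ.
(Any R1, R2 with R2/(R1+R2) = 0.646 and R1‖R2 ≤ 1.63 kΩ will meet the spec.)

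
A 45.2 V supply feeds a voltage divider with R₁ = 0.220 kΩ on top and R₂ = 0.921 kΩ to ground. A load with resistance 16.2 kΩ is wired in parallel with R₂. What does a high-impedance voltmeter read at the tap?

The load sits in parallel with R₂: R₂‖R_L = (921 × 16200) / (921 + 16200) = 871.5 Ω.
V_out = 45.2 × 871.5 / (220 + 871.5) = 45.2 × 871.5/1091 = 36.1 V.

V_out ≈ 36.1 V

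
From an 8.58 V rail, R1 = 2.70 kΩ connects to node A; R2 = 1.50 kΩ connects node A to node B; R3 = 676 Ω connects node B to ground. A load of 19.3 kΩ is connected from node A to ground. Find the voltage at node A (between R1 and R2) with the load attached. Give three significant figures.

V ≈ 3.60 V

Below node A the series string R2+R3 = 2176 Ω sits in parallel with the 19300 Ω load: 1956 Ω.
V_A = 8.58 × 1956/(2700 + 1956) = 3.60 V.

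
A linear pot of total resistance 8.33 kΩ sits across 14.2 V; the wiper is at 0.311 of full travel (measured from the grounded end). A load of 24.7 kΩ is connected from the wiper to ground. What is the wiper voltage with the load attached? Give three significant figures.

The wiper splits the pot into (1−α)R = 5.739 kΩ above and αR = 2.591 kΩ below.
Lower section ‖ load = 2.345 kΩ.
V_wiper = 14.2 × 2.345/(5.739 + 2.345) = 4.12 V.

V ≈ 4.12 V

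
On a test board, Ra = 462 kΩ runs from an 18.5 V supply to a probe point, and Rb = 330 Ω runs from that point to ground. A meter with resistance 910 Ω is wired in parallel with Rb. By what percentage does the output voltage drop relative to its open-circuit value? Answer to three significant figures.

The divider's output (Thévenin) resistance is Ra‖Rb = 329.8 Ω.
Fractional drop under load = R_th/(R_th + R_L) = 329.8 / (329.8 + 910) = 0.2660.
So the output falls by 26.6 %.

26.6 %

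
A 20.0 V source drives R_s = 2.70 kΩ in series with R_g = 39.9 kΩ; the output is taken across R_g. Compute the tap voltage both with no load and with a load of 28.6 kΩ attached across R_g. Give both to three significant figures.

Unloaded: 18.7 V; loaded: 17.2 V

Open-circuit: V = 20.0 × 39.9/(2.70 + 39.9) = 18.7 V.
With the load, R_g becomes R_g‖R_L = 16.66 kΩ, so V = 20.0 × 16.66/19.36 = 17.2 V.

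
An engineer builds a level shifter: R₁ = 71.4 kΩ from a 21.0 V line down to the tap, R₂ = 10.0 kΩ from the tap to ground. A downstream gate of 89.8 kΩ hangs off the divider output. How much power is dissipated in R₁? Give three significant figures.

Total resistance from the source is R₁ + (R₂‖R_L) = 80.40 kΩ, so I = 21.0/80.40 kΩ = 0.2612 mA.
P = I²·R₁ = (0.2612 mA)² × 71.4 kΩ = 4.87 mW.

P ≈ 4.87 mW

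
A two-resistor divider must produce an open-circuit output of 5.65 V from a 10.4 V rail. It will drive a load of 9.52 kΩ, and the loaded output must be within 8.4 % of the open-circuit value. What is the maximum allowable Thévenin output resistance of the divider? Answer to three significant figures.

R_th ≤ 873 Ω

Loading drop = R_th/(R_th + R_L) ≤ 0.0840, so R_th ≤ R_L · ε/(1−ε) = 9.52 kΩ × 0.0840/0.9160 = 873 Ω.
(Any R1, R2 with R2/(R1+R2) = 0.543 and R1‖R2 ≤ 873 Ω will meet the spec.)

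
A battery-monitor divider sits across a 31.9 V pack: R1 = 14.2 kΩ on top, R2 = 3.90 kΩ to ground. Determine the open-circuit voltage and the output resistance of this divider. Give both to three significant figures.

V_th = 6.87 V, R_th = 3.06 kΩ

V_th is the open-circuit tap voltage: 31.9 × 3.90/(14.2 + 3.90) = 6.87 V.
With the supply zeroed, R1 and R2 appear in parallel from the tap: R_th = R1‖R2 = (14.2 × 3.90)/18.10 = 3.06 kΩ.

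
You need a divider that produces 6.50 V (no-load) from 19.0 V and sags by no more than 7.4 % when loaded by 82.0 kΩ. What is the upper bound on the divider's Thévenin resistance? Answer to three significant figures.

Loading drop = R_th/(R_th + R_L) ≤ 0.0740, so R_th ≤ R_L · ε/(1−ε) = 82.0 kΩ × 0.0740/0.9260 = 6.55 kΩ.

R_th ≤ 6.55 kΩ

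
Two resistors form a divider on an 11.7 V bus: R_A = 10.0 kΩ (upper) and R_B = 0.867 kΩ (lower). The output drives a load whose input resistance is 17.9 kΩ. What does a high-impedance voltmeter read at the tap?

V_out ≈ 0.894 V

The load sits in parallel with R_B: R_B‖R_L = (867 × 17900) / (867 + 17900) = 826.9 Ω.
V_out = 11.7 × 826.9 / (10000 + 826.9) = 11.7 × 826.9/10830 = 0.894 V.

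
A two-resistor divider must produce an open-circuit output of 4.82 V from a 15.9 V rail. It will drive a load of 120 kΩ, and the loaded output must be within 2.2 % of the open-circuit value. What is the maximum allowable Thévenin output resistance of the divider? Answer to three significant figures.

R_th ≤ 2.70 kΩ

Loading drop = R_th/(R_th + R_L) ≤ 0.0220, so R_th ≤ R_L · ε/(1−ε) = 120 kΩ × 0.0220/0.9780 = 2.70 kΩ.
(Any R1, R2 with R2/(R1+R2) = 0.303 and R1‖R2 ≤ 2.70 kΩ will meet the spec.)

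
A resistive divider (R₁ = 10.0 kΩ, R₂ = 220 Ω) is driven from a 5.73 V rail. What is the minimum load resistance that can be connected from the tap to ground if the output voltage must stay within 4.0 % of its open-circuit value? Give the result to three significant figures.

Output resistance R_th = R₁‖R₂ = (10000 × 220)/10220 = 215.3 Ω.
The fractional drop is R_th/(R_th + R_L); requiring this ≤ 0.0400 gives R_L ≥ R_th(1/0.0400 − 1) = 215.3 × 24.00 = 5.17 kΩ.

R_L(min) ≈ 5.17 kΩ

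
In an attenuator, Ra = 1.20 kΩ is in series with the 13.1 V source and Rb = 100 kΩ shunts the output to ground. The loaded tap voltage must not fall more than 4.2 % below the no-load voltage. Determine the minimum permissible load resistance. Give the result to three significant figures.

Output resistance R_th = Ra‖Rb = (1.20 × 100)/101.2 = 1.186 kΩ.
The fractional drop is R_th/(R_th + R_L); requiring this ≤ 0.0420 gives R_L ≥ R_th(1/0.0420 − 1) = 1.186 × 22.81 = 27.0 kΩ.

R_L(min) ≈ 27.0 kΩ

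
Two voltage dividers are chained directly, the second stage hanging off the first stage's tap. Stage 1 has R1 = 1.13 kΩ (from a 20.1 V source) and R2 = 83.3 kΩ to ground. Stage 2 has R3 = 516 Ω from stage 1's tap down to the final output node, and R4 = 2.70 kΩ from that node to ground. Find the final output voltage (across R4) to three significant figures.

V_out ≈ 12.4 V

Stage 2 presents R3+R4 = 3216 Ω as a load on stage 1's tap.
Stage 1's lower leg becomes R2‖(R3+R4) = 3096 Ω, so V_mid = 20.1 × 3096/4226 = 14.73 V.
Stage 2 is itself unloaded: V_out = V_mid × R4/(R3+R4) = 14.73 × 2700/3216 = 12.4 V.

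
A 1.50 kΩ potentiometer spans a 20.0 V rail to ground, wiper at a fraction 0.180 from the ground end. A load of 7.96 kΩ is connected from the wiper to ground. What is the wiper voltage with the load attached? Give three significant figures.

V ≈ 3.50 V

The wiper splits the pot into (1−α)R = 1230 Ω above and αR = 270.0 Ω below.
Lower section ‖ load = 261.1 Ω.
V_wiper = 20.0 × 261.1/(1230 + 261.1) = 3.50 V.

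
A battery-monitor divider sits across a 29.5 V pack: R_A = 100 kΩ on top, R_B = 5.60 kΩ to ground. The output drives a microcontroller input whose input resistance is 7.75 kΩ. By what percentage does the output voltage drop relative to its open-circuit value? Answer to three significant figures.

Unloaded V = 29.5 × 5.60/105.6 = 1.564 V.
Loaded: R_B‖R_L = 3.251 kΩ, giving V = 29.5 × 3.251/103.3 = 0.9288 V.
Drop = (1.564 − 0.9288) / 1.564 = 40.6 %.

40.6 %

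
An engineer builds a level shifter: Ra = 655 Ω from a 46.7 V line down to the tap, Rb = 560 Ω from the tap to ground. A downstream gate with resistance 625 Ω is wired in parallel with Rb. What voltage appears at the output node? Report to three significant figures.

V_out ≈ 14.5 V

The load sits in parallel with Rb: Rb‖R_L = (560 × 625) / (560 + 625) = 295.4 Ω.
V_out = 46.7 × 295.4 / (655 + 295.4) = 46.7 × 295.4/950.4 = 14.5 V.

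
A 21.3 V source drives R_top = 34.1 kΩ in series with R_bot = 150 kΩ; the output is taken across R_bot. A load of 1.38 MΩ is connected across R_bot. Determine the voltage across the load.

The load sits in parallel with R_bot: R_bot‖R_L = (150 × 1380) / (150 + 1380) = 135.3 kΩ.
V_out = 21.3 × 135.3 / (34.1 + 135.3) = 21.3 × 135.3/169.4 = 17.0 V.

V_out ≈ 17.0 V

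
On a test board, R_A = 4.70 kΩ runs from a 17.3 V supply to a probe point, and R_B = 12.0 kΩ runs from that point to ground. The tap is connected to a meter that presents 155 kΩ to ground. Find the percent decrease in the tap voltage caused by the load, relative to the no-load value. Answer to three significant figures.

The divider's output (Thévenin) resistance is R_A‖R_B = 3.377 kΩ.
Fractional drop under load = R_th/(R_th + R_L) = 3.377 / (3.377 + 155) = 0.02132.
So the output falls by 2.13 %.

2.13 %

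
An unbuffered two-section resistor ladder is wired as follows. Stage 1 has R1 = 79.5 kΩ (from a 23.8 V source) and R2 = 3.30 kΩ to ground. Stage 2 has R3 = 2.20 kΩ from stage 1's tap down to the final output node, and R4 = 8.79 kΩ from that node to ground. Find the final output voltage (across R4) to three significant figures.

Stage 2 presents R3+R4 = 10.99 kΩ as a load on stage 1's tap.
Stage 1's lower leg becomes R2‖(R3+R4) = 2.538 kΩ, so V_mid = 23.8 × 2.538/82.04 = 0.7363 V.
Stage 2 is itself unloaded: V_out = V_mid × R4/(R3+R4) = 0.7363 × 8.79/10.99 = 0.589 V.

V_out ≈ 0.589 V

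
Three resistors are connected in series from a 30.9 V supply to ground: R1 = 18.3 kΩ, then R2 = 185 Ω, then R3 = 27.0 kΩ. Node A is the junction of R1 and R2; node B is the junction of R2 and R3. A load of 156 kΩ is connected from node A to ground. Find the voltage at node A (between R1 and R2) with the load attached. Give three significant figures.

V ≈ 17.3 V

Below node A the series string R2+R3 = 27180 Ω sits in parallel with the 156000 Ω load: 23150 Ω.
V_A = 30.9 × 23150/(18300 + 23150) = 17.3 V.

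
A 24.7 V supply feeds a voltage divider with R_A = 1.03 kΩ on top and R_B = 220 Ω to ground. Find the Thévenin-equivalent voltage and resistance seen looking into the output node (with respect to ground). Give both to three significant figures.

V_th = 4.35 V, R_th = 181 Ω

V_th is the open-circuit tap voltage: 24.7 × 220/(1030 + 220) = 4.35 V.
With the supply zeroed, R_A and R_B appear in parallel from the tap: R_th = R_A‖R_B = (1030 × 220)/1250 = 181 Ω.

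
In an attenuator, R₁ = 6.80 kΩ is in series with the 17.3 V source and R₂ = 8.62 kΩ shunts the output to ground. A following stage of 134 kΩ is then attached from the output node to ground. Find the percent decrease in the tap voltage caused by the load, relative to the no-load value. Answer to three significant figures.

2.76 %

The divider's output (Thévenin) resistance is R₁‖R₂ = 3.801 kΩ.
Fractional drop under load = R_th/(R_th + R_L) = 3.801 / (3.801 + 134) = 0.02759.
So the output falls by 2.76 %.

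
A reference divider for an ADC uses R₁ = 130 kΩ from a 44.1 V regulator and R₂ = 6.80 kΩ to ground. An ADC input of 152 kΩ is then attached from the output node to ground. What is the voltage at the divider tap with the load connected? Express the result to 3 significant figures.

V_out ≈ 2.10 V

The load sits in parallel with R₂: R₂‖R_L = (6.80 × 152) / (6.80 + 152) = 6.509 kΩ.
V_out = 44.1 × 6.509 / (130 + 6.509) = 44.1 × 6.509/136.5 = 2.10 V.
(Unloaded it would have been 2.19 V.)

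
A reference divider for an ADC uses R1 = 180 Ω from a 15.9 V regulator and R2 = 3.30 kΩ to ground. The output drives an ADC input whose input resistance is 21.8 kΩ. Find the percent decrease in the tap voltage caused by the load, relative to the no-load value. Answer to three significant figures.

0.777 %

The divider's output (Thévenin) resistance is R1‖R2 = 170.7 Ω.
Fractional drop under load = R_th/(R_th + R_L) = 170.7 / (170.7 + 21800) = 0.007769.
So the output falls by 0.777 %.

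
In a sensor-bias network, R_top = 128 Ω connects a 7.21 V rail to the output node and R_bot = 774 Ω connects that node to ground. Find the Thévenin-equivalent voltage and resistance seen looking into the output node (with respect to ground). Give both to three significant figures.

V_th is the open-circuit tap voltage: 7.21 × 774/(128 + 774) = 6.19 V.
With the supply zeroed, R_top and R_bot appear in parallel from the tap: R_th = R_top‖R_bot = (128 × 774)/902.0 = 110 Ω.

V_th = 6.19 V, R_th = 110 Ω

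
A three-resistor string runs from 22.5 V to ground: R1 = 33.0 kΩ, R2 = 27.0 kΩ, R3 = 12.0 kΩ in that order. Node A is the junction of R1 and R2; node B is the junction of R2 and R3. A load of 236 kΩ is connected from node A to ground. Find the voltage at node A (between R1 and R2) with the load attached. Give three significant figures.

Below node A the series string R2+R3 = 39.00 kΩ sits in parallel with the 236 kΩ load: 33.47 kΩ.
V_A = 22.5 × 33.47/(33.0 + 33.47) = 11.3 V.

V ≈ 11.3 V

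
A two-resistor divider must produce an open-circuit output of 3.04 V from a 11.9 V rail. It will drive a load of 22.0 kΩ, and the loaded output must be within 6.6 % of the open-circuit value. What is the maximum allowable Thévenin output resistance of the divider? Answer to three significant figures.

R_th ≤ 1.55 kΩ

Loading drop = R_th/(R_th + R_L) ≤ 0.0660, so R_th ≤ R_L · ε/(1−ε) = 22.0 kΩ × 0.0660/0.9340 = 1.55 kΩ.
(Any R1, R2 with R2/(R1+R2) = 0.255 and R1‖R2 ≤ 1.55 kΩ will meet the spec.)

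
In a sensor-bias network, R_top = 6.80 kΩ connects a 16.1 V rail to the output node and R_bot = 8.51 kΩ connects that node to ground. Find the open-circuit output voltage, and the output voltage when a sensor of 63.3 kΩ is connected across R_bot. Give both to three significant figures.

Open-circuit: V = 16.1 × 8.51/(6.80 + 8.51) = 8.95 V.
With the load, R_bot becomes R_bot‖R_L = 7.502 kΩ, so V = 16.1 × 7.502/14.30 = 8.44 V.

Unloaded: 8.95 V; loaded: 8.44 V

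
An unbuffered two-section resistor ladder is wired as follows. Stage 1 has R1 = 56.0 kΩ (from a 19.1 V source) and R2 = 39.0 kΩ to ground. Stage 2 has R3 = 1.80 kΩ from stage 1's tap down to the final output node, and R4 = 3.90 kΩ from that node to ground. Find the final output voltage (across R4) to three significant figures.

V_out ≈ 1.07 V

Stage 2 presents R3+R4 = 5.700 kΩ as a load on stage 1's tap.
Stage 1's lower leg becomes R2‖(R3+R4) = 4.973 kΩ, so V_mid = 19.1 × 4.973/60.97 = 1.558 V.
Stage 2 is itself unloaded: V_out = V_mid × R4/(R3+R4) = 1.558 × 3.90/5.700 = 1.07 V.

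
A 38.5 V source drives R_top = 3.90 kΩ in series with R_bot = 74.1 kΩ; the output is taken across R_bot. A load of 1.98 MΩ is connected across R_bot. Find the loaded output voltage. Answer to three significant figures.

The load sits in parallel with R_bot: R_bot‖R_L = (74.1 × 1980) / (74.1 + 1980) = 71.43 kΩ.
V_out = 38.5 × 71.43 / (3.90 + 71.43) = 38.5 × 71.43/75.33 = 36.5 V.
(Unloaded it would have been 36.6 V.)

V_out ≈ 36.5 V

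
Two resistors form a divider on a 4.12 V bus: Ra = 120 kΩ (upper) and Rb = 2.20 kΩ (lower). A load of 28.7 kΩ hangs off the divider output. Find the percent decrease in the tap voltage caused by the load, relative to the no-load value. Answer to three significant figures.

7.00 %

The divider's output (Thévenin) resistance is Ra‖Rb = 2.160 kΩ.
Fractional drop under load = R_th/(R_th + R_L) = 2.160 / (2.160 + 28.7) = 0.07001.
So the output falls by 7.00 %.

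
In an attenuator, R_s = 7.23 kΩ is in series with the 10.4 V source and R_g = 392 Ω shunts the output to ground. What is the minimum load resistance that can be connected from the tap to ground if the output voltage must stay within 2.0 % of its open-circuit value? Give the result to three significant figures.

Output resistance R_th = R_s‖R_g = (7230 × 392)/7622 = 371.8 Ω.
The fractional drop is R_th/(R_th + R_L); requiring this ≤ 0.0200 gives R_L ≥ R_th(1/0.0200 − 1) = 371.8 × 49.00 = 18.2 kΩ.

R_L(min) ≈ 18.2 kΩ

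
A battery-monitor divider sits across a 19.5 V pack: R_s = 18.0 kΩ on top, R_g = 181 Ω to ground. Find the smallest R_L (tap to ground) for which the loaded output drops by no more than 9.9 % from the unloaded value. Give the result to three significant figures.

Output resistance R_th = R_s‖R_g = (18000 × 181)/18180 = 179.2 Ω.
The fractional drop is R_th/(R_th + R_L); requiring this ≤ 0.0990 gives R_L ≥ R_th(1/0.0990 − 1) = 179.2 × 9.101 = 1.63 kΩ.

R_L(min) ≈ 1.63 kΩ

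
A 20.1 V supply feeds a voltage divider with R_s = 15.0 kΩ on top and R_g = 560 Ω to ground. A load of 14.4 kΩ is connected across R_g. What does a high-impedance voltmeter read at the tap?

The load sits in parallel with R_g: R_g‖R_L = (560 × 14400) / (560 + 14400) = 539.0 Ω.
V_out = 20.1 × 539.0 / (15000 + 539.0) = 20.1 × 539.0/15540 = 0.697 V.

V_out ≈ 0.697 V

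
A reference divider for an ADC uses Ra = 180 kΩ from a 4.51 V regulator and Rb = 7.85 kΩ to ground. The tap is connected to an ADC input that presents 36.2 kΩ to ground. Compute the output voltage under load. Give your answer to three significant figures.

V_out ≈ 0.156 V

The load sits in parallel with Rb: Rb‖R_L = (7.85 × 36.2) / (7.85 + 36.2) = 6.451 kΩ.
V_out = 4.51 × 6.451 / (180 + 6.451) = 4.51 × 6.451/186.5 = 0.156 V.
(Unloaded it would have been 0.188 V.)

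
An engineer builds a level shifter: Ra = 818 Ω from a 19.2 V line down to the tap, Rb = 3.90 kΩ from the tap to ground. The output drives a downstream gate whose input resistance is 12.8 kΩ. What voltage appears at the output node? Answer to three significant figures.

V_out ≈ 15.1 V

The load sits in parallel with Rb: Rb‖R_L = (3900 × 12800) / (3900 + 12800) = 2989 Ω.
V_out = 19.2 × 2989 / (818 + 2989) = 19.2 × 2989/3807 = 15.1 V.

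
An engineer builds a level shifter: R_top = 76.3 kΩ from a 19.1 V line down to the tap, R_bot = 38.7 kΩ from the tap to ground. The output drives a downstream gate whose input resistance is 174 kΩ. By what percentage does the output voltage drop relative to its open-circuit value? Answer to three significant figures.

12.9 %

The divider's output (Thévenin) resistance is R_top‖R_bot = 25.68 kΩ.
Fractional drop under load = R_th/(R_th + R_L) = 25.68 / (25.68 + 174) = 0.1286.
So the output falls by 12.9 %.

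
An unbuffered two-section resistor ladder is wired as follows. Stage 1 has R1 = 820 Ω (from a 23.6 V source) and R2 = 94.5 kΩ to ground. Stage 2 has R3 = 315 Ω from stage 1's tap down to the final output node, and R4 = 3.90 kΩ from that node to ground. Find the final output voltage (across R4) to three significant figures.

V_out ≈ 18.1 V

Stage 2 presents R3+R4 = 4215 Ω as a load on stage 1's tap.
Stage 1's lower leg becomes R2‖(R3+R4) = 4035 Ω, so V_mid = 23.6 × 4035/4855 = 19.61 V.
Stage 2 is itself unloaded: V_out = V_mid × R4/(R3+R4) = 19.61 × 3900/4215 = 18.1 V.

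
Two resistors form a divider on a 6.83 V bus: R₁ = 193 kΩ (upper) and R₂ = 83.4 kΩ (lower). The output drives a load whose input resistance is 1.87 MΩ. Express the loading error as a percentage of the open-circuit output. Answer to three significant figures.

3.02 %

The divider's output (Thévenin) resistance is R₁‖R₂ = 58.24 kΩ.
Fractional drop under load = R_th/(R_th + R_L) = 58.24 / (58.24 + 1870) = 0.03020.
So the output falls by 3.02 %.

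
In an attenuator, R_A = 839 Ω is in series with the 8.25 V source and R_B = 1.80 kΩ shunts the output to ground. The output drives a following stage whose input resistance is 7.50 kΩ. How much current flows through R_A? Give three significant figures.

R_B‖R_L = 1452 Ω, so the source sees R_A + R_B‖R_L = 2291 Ω.
I = 8.25 V / 2291 Ω = 3.60 mA.

I ≈ 3.60 mA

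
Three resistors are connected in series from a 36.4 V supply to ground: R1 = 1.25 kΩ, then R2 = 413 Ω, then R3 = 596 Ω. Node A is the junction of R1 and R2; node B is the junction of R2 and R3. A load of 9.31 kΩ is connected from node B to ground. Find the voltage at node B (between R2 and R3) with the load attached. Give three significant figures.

At node B, R3 is in parallel with the load: R3‖R_L = 560.1 Ω.
Below node A the resistance is R2 + (R3‖R_L) = 973.1 Ω, so V_A = 36.4 × 973.1/2223 = 15.93 V.
Then V_B = V_A × (R3‖R_L)/(R2 + R3‖R_L) = 15.93 × 560.1/973.1 = 9.17 V.

V ≈ 9.17 V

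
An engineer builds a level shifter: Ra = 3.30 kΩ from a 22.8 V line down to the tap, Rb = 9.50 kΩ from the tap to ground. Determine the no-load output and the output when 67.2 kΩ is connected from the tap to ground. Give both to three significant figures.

Open-circuit: V = 22.8 × 9.50/(3.30 + 9.50) = 16.9 V.
With the load, Rb becomes Rb‖R_L = 8.323 kΩ, so V = 22.8 × 8.323/11.62 = 16.3 V.

Unloaded: 16.9 V; loaded: 16.3 V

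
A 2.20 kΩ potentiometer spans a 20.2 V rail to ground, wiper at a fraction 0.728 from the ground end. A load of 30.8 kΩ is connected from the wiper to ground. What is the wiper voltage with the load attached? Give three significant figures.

V ≈ 14.5 V

The wiper splits the pot into (1−α)R = 598.4 Ω above and αR = 1602 Ω below.
Lower section ‖ load = 1522 Ω.
V_wiper = 20.2 × 1522/(598.4 + 1522) = 14.5 V.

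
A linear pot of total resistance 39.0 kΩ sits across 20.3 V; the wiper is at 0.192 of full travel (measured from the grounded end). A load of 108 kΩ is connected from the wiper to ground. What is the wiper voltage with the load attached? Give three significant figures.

V ≈ 3.69 V

The wiper splits the pot into (1−α)R = 31.51 kΩ above and αR = 7.488 kΩ below.
Lower section ‖ load = 7.002 kΩ.
V_wiper = 20.3 × 7.002/(31.51 + 7.002) = 3.69 V.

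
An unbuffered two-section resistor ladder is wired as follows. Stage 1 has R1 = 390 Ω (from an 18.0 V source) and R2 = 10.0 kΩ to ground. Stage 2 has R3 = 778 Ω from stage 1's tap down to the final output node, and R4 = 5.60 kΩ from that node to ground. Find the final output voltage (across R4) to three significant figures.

V_out ≈ 14.4 V

Stage 2 presents R3+R4 = 6378 Ω as a load on stage 1's tap.
Stage 1's lower leg becomes R2‖(R3+R4) = 3894 Ω, so V_mid = 18.0 × 3894/4284 = 16.36 V.
Stage 2 is itself unloaded: V_out = V_mid × R4/(R3+R4) = 16.36 × 5600/6378 = 14.4 V.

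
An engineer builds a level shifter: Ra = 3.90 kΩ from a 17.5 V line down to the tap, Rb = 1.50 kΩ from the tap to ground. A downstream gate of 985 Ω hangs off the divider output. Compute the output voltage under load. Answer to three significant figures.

The load sits in parallel with Rb: Rb‖R_L = (1500 × 985) / (1500 + 985) = 594.6 Ω.
V_out = 17.5 × 594.6 / (3900 + 594.6) = 17.5 × 594.6/4495 = 2.32 V.

V_out ≈ 2.32 V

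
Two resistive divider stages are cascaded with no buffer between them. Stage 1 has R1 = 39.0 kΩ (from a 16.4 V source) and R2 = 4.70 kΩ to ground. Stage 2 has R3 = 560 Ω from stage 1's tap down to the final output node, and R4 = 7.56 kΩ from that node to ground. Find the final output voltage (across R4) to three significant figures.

Stage 2 presents R3+R4 = 8120 Ω as a load on stage 1's tap.
Stage 1's lower leg becomes R2‖(R3+R4) = 2977 Ω, so V_mid = 16.4 × 2977/41980 = 1.163 V.
Stage 2 is itself unloaded: V_out = V_mid × R4/(R3+R4) = 1.163 × 7560/8120 = 1.08 V.

V_out ≈ 1.08 V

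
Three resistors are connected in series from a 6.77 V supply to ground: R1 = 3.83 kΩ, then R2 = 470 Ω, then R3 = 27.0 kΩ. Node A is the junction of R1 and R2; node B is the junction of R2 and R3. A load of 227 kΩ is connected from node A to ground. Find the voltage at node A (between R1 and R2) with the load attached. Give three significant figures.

V ≈ 5.85 V

Below node A the series string R2+R3 = 27470 Ω sits in parallel with the 227000 Ω load: 24500 Ω.
V_A = 6.77 × 24500/(3830 + 24500) = 5.85 V.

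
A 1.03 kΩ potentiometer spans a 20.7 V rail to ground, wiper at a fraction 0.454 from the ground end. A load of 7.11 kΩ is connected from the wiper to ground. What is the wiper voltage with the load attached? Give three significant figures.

V ≈ 9.07 V

The wiper splits the pot into (1−α)R = 562.4 Ω above and αR = 467.6 Ω below.
Lower section ‖ load = 438.8 Ω.
V_wiper = 20.7 × 438.8/(562.4 + 438.8) = 9.07 V.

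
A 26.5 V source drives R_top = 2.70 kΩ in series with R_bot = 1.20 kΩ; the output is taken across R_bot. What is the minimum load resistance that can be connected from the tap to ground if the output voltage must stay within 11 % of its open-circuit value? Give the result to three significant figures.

R_L(min) ≈ 6.72 kΩ

Output resistance R_th = R_top‖R_bot = (2700 × 1200)/3900 = 830.8 Ω.
The fractional drop is R_th/(R_th + R_L); requiring this ≤ 0.110 gives R_L ≥ R_th(1/0.110 − 1) = 830.8 × 8.091 = 6.72 kΩ.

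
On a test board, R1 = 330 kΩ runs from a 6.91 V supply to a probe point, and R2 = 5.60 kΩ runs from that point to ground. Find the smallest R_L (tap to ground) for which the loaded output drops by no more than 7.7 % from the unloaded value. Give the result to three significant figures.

R_L(min) ≈ 66.0 kΩ

Output resistance R_th = R1‖R2 = (330 × 5.60)/335.6 = 5.507 kΩ.
The fractional drop is R_th/(R_th + R_L); requiring this ≤ 0.0770 gives R_L ≥ R_th(1/0.0770 − 1) = 5.507 × 11.99 = 66.0 kΩ.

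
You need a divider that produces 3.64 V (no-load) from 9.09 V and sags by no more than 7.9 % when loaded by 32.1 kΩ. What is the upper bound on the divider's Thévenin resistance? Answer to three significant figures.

Loading drop = R_th/(R_th + R_L) ≤ 0.0790, so R_th ≤ R_L · ε/(1−ε) = 32.1 kΩ × 0.0790/0.9210 = 2.75 kΩ.

R_th ≤ 2.75 kΩ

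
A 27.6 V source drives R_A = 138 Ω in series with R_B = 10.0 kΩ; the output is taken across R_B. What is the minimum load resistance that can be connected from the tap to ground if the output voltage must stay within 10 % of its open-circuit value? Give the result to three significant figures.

Output resistance R_th = R_A‖R_B = (138 × 10000)/10140 = 136.1 Ω.
The fractional drop is R_th/(R_th + R_L); requiring this ≤ 0.100 gives R_L ≥ R_th(1/0.100 − 1) = 136.1 × 9.000 = 1.23 kΩ.

R_L(min) ≈ 1.23 kΩ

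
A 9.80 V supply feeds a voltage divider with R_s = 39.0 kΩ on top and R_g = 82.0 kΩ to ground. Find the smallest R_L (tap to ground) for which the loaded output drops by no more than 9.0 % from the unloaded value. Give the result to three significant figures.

R_L(min) ≈ 267 kΩ

Output resistance R_th = R_s‖R_g = (39.0 × 82.0)/121.0 = 26.43 kΩ.
The fractional drop is R_th/(R_th + R_L); requiring this ≤ 0.0900 gives R_L ≥ R_th(1/0.0900 − 1) = 26.43 × 10.11 = 267 kΩ.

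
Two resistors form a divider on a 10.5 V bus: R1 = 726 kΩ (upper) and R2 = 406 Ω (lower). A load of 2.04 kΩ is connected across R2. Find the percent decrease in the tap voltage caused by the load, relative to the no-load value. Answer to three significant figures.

The divider's output (Thévenin) resistance is R1‖R2 = 405.8 Ω.
Fractional drop under load = R_th/(R_th + R_L) = 405.8 / (405.8 + 2040) = 0.1659.
So the output falls by 16.6 %.

16.6 %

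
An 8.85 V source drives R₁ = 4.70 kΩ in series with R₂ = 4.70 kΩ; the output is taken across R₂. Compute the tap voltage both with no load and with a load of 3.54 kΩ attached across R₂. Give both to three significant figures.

Open-circuit: V = 8.85 × 4.70/(4.70 + 4.70) = 4.42 V.
With the load, R₂ becomes R₂‖R_L = 2.019 kΩ, so V = 8.85 × 2.019/6.719 = 2.66 V.

Unloaded: 4.42 V; loaded: 2.66 V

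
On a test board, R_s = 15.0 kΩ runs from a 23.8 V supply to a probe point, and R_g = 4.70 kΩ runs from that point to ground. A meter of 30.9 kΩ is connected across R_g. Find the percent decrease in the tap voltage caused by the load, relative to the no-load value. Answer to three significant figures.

The divider's output (Thévenin) resistance is R_s‖R_g = 3.579 kΩ.
Fractional drop under load = R_th/(R_th + R_L) = 3.579 / (3.579 + 30.9) = 0.1038.
So the output falls by 10.4 %.

10.4 %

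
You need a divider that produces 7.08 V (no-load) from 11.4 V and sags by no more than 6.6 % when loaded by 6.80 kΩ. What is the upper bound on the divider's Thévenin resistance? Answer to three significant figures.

R_th ≤ 481 Ω

Loading drop = R_th/(R_th + R_L) ≤ 0.0660, so R_th ≤ R_L · ε/(1−ε) = 6.80 kΩ × 0.0660/0.9340 = 481 Ω.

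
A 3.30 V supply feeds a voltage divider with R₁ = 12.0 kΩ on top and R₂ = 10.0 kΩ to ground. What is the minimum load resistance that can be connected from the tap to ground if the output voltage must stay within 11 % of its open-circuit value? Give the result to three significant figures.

Output resistance R_th = R₁‖R₂ = (12.0 × 10.0)/22.00 = 5.455 kΩ.
The fractional drop is R_th/(R_th + R_L); requiring this ≤ 0.110 gives R_L ≥ R_th(1/0.110 − 1) = 5.455 × 8.091 = 44.1 kΩ.

R_L(min) ≈ 44.1 kΩ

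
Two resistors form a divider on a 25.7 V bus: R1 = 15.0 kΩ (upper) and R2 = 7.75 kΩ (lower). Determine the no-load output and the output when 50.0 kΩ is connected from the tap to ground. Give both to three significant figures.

Unloaded: 8.75 V; loaded: 7.94 V

Open-circuit: V = 25.7 × 7.75/(15.0 + 7.75) = 8.75 V.
With the load, R2 becomes R2‖R_L = 6.710 kΩ, so V = 25.7 × 6.710/21.71 = 7.94 V.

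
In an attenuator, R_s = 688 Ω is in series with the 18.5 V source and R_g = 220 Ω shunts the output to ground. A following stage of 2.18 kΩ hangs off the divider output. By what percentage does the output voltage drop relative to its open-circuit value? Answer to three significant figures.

The divider's output (Thévenin) resistance is R_s‖R_g = 166.7 Ω.
Fractional drop under load = R_th/(R_th + R_L) = 166.7 / (166.7 + 2180) = 0.07103.
So the output falls by 7.10 %.

7.10 %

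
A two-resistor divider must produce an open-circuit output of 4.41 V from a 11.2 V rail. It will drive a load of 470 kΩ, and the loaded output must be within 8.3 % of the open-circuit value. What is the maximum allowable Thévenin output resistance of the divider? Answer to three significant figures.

Loading drop = R_th/(R_th + R_L) ≤ 0.0830, so R_th ≤ R_L · ε/(1−ε) = 470 kΩ × 0.0830/0.9170 = 42.5 kΩ.
(Any R1, R2 with R2/(R1+R2) = 0.394 and R1‖R2 ≤ 42.5 kΩ will meet the spec.)

R_th ≤ 42.5 kΩ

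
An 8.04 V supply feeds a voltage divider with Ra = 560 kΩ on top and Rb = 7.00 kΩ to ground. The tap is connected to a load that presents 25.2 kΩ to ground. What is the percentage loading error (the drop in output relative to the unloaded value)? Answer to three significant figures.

21.5 %

The divider's output (Thévenin) resistance is Ra‖Rb = 6.914 kΩ.
Fractional drop under load = R_th/(R_th + R_L) = 6.914 / (6.914 + 25.2) = 0.2153.
So the output falls by 21.5 %.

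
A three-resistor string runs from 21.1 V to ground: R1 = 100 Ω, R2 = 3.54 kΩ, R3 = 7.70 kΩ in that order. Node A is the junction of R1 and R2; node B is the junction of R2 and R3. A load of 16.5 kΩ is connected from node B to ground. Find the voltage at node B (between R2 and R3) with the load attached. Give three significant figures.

At node B, R3 is in parallel with the load: R3‖R_L = 5250 Ω.
Below node A the resistance is R2 + (R3‖R_L) = 8790 Ω, so V_A = 21.1 × 8790/8890 = 20.86 V.
Then V_B = V_A × (R3‖R_L)/(R2 + R3‖R_L) = 20.86 × 5250/8790 = 12.5 V.

V ≈ 12.5 V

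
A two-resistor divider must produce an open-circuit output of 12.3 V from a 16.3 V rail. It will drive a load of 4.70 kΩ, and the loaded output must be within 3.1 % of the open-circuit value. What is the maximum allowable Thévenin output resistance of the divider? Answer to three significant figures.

R_th ≤ 150 Ω

Loading drop = R_th/(R_th + R_L) ≤ 0.0310, so R_th ≤ R_L · ε/(1−ε) = 4.70 kΩ × 0.0310/0.9690 = 150 Ω.
(Any R1, R2 with R2/(R1+R2) = 0.755 and R1‖R2 ≤ 150 Ω will meet the spec.)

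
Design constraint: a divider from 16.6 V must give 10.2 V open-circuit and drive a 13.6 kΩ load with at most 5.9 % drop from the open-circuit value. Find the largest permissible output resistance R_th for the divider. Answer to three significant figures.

Loading drop = R_th/(R_th + R_L) ≤ 0.0590, so R_th ≤ R_L · ε/(1−ε) = 13.6 kΩ × 0.0590/0.9410 = 853 Ω.

R_th ≤ 853 Ω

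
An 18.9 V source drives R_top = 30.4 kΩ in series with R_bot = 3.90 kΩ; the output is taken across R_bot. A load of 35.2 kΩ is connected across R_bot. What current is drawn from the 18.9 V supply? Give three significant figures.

I ≈ 0.557 mA

R_bot‖R_L = 3.511 kΩ, so the source sees R_top + R_bot‖R_L = 33.91 kΩ.
I = 18.9 V / 33.91 kΩ = 0.557 mA.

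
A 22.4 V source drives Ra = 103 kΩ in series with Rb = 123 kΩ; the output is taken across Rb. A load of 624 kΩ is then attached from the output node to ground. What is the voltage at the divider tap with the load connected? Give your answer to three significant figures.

V_out ≈ 11.2 V

The load sits in parallel with Rb: Rb‖R_L = (123 × 624) / (123 + 624) = 102.7 kΩ.
V_out = 22.4 × 102.7 / (103 + 102.7) = 22.4 × 102.7/205.7 = 11.2 V.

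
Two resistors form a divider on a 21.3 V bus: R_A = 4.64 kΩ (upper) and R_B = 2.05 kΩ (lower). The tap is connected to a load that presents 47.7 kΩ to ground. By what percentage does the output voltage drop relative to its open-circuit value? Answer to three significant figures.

2.89 %

The divider's output (Thévenin) resistance is R_A‖R_B = 1.422 kΩ.
Fractional drop under load = R_th/(R_th + R_L) = 1.422 / (1.422 + 47.7) = 0.02894.
So the output falls by 2.89 %.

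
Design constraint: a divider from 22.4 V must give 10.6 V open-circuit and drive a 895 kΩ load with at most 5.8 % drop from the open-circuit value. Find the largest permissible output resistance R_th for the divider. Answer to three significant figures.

Loading drop = R_th/(R_th + R_L) ≤ 0.0580, so R_th ≤ R_L · ε/(1−ε) = 895 kΩ × 0.0580/0.9420 = 55.1 kΩ.
(Any R1, R2 with R2/(R1+R2) = 0.473 and R1‖R2 ≤ 55.1 kΩ will meet the spec.)

R_th ≤ 55.1 kΩ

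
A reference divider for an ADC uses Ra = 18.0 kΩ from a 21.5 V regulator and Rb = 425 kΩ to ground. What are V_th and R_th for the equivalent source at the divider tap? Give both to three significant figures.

V_th is the open-circuit tap voltage: 21.5 × 425/(18.0 + 425) = 20.6 V.
With the supply zeroed, Ra and Rb appear in parallel from the tap: R_th = Ra‖Rb = (18.0 × 425)/443.0 = 17.3 kΩ.

V_th = 20.6 V, R_th = 17.3 kΩ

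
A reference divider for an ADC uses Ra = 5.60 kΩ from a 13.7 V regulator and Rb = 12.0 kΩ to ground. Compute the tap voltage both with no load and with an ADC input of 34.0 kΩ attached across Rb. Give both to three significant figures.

Unloaded: 9.34 V; loaded: 8.40 V

Open-circuit: V = 13.7 × 12.0/(5.60 + 12.0) = 9.34 V.
With the load, Rb becomes Rb‖R_L = 8.870 kΩ, so V = 13.7 × 8.870/14.47 = 8.40 V.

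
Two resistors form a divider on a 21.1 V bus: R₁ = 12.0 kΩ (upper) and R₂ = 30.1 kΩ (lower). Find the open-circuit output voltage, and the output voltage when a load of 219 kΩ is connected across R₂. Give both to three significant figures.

Open-circuit: V = 21.1 × 30.1/(12.0 + 30.1) = 15.1 V.
With the load, R₂ becomes R₂‖R_L = 26.46 kΩ, so V = 21.1 × 26.46/38.46 = 14.5 V.

Unloaded: 15.1 V; loaded: 14.5 V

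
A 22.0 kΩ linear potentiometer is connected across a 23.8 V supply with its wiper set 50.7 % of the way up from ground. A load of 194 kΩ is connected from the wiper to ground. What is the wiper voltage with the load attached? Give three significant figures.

V ≈ 11.7 V

The wiper splits the pot into (1−α)R = 10.85 kΩ above and αR = 11.15 kΩ below.
Lower section ‖ load = 10.55 kΩ.
V_wiper = 23.8 × 10.55/(10.85 + 10.55) = 11.7 V.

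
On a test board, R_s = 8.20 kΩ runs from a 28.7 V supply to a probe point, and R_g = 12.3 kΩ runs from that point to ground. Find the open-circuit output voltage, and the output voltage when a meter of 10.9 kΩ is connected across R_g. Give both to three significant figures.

Unloaded: 17.2 V; loaded: 11.9 V

Open-circuit: V = 28.7 × 12.3/(8.20 + 12.3) = 17.2 V.
With the load, R_g becomes R_g‖R_L = 5.779 kΩ, so V = 28.7 × 5.779/13.98 = 11.9 V.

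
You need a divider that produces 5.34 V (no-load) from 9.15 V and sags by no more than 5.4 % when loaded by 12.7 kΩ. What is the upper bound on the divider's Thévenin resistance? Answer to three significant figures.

Loading drop = R_th/(R_th + R_L) ≤ 0.0540, so R_th ≤ R_L · ε/(1−ε) = 12.7 kΩ × 0.0540/0.9460 = 725 Ω.

R_th ≤ 725 Ω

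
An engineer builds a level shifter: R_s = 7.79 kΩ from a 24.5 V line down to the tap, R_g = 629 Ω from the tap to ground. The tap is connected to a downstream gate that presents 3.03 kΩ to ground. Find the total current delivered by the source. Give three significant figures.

I ≈ 2.95 mA

R_g‖R_L = 520.9 Ω, so the source sees R_s + R_g‖R_L = 8311 Ω.
I = 24.5 V / 8311 Ω = 2.95 mA.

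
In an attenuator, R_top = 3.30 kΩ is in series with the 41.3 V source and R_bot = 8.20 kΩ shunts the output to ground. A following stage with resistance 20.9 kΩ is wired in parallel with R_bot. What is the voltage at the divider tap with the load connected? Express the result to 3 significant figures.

V_out ≈ 26.5 V

The load sits in parallel with R_bot: R_bot‖R_L = (8.20 × 20.9) / (8.20 + 20.9) = 5.889 kΩ.
V_out = 41.3 × 5.889 / (3.30 + 5.889) = 41.3 × 5.889/9.189 = 26.5 V.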